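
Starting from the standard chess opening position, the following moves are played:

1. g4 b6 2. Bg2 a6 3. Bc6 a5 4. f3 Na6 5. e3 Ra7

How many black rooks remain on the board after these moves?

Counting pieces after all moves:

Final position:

  a b c d e f g h
  ─────────────────
8│· · ♝ ♛ ♚ ♝ ♞ ♜│8
7│♜ · ♟ ♟ ♟ ♟ ♟ ♟│7
6│♞ ♟ ♗ · · · · ·│6
5│♟ · · · · · · ·│5
4│· · · · · · ♙ ·│4
3│· · · · ♙ ♙ · ·│3
2│♙ ♙ ♙ ♙ · · · ♙│2
1│♖ ♘ ♗ ♕ ♔ · ♘ ♖│1
  ─────────────────
  a b c d e f g h


2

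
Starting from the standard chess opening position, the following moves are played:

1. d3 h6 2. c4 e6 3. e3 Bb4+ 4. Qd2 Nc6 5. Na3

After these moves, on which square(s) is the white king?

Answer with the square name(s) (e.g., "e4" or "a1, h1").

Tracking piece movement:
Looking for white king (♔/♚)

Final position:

  a b c d e f g h
  ─────────────────
8│♜ · ♝ ♛ ♚ · ♞ ♜│8
7│♟ ♟ ♟ ♟ · ♟ ♟ ·│7
6│· · ♞ · ♟ · · ♟│6
5│· · · · · · · ·│5
4│· ♝ ♙ · · · · ·│4
3│♘ · · ♙ ♙ · · ·│3
2│♙ ♙ · ♕ · ♙ ♙ ♙│2
1│♖ · ♗ · ♔ ♗ ♘ ♖│1
  ─────────────────
  a b c d e f g h


e1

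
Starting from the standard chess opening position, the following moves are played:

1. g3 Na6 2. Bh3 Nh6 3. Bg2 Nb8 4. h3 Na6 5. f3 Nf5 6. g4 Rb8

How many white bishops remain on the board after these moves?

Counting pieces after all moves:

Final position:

  a b c d e f g h
  ─────────────────
8│· ♜ ♝ ♛ ♚ ♝ · ♜│8
7│♟ ♟ ♟ ♟ ♟ ♟ ♟ ♟│7
6│♞ · · · · · · ·│6
5│· · · · · ♞ · ·│5
4│· · · · · · ♙ ·│4
3│· · · · · ♙ · ♙│3
2│♙ ♙ ♙ ♙ ♙ · ♗ ·│2
1│♖ ♘ ♗ ♕ ♔ · ♘ ♖│1
  ─────────────────
  a b c d e f g h


2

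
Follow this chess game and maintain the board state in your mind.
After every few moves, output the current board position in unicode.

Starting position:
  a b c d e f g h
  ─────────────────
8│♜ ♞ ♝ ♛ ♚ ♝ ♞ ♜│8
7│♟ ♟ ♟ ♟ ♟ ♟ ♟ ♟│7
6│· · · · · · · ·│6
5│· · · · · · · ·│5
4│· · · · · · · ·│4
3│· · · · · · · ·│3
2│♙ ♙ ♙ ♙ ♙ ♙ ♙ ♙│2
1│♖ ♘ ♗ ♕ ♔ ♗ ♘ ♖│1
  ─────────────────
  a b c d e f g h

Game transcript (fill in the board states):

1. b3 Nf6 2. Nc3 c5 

  a b c d e f g h
  ─────────────────
8│♜ ♞ ♝ ♛ ♚ ♝ · ♜│8
7│♟ ♟ · ♟ ♟ ♟ ♟ ♟│7
6│· · · · · ♞ · ·│6
5│· · ♟ · · · · ·│5
4│· · · · · · · ·│4
3│· ♙ ♘ · · · · ·│3
2│♙ · ♙ ♙ ♙ ♙ ♙ ♙│2
1│♖ · ♗ ♕ ♔ ♗ ♘ ♖│1
  ─────────────────
  a b c d e f g h

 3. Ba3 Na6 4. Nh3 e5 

  a b c d e f g h
  ─────────────────
8│♜ · ♝ ♛ ♚ ♝ · ♜│8
7│♟ ♟ · ♟ · ♟ ♟ ♟│7
6│♞ · · · · ♞ · ·│6
5│· · ♟ · ♟ · · ·│5
4│· · · · · · · ·│4
3│♗ ♙ ♘ · · · · ♘│3
2│♙ · ♙ ♙ ♙ ♙ ♙ ♙│2
1│♖ · · ♕ ♔ ♗ · ♖│1
  ─────────────────
  a b c d e f g h

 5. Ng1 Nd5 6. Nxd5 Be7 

  a b c d e f g h
  ─────────────────
8│♜ · ♝ ♛ ♚ · · ♜│8
7│♟ ♟ · ♟ ♝ ♟ ♟ ♟│7
6│♞ · · · · · · ·│6
5│· · ♟ ♘ ♟ · · ·│5
4│· · · · · · · ·│4
3│♗ ♙ · · · · · ·│3
2│♙ · ♙ ♙ ♙ ♙ ♙ ♙│2
1│♖ · · ♕ ♔ ♗ ♘ ♖│1
  ─────────────────
  a b c d e f g h

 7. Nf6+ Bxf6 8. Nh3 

  a b c d e f g h
  ─────────────────
8│♜ · ♝ ♛ ♚ · · ♜│8
7│♟ ♟ · ♟ · ♟ ♟ ♟│7
6│♞ · · · · ♝ · ·│6
5│· · ♟ · ♟ · · ·│5
4│· · · · · · · ·│4
3│♗ ♙ · · · · · ♘│3
2│♙ · ♙ ♙ ♙ ♙ ♙ ♙│2
1│♖ · · ♕ ♔ ♗ · ♖│1
  ─────────────────
  a b c d e f g h


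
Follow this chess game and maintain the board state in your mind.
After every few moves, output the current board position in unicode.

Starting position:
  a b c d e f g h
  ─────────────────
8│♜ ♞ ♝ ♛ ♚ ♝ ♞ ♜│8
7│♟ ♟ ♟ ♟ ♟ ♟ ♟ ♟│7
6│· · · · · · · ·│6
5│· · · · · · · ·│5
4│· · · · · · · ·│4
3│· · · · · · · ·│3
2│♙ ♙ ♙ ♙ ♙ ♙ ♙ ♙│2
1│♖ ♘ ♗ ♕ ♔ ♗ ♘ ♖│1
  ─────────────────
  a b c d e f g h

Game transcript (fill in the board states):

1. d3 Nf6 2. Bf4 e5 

  a b c d e f g h
  ─────────────────
8│♜ ♞ ♝ ♛ ♚ ♝ · ♜│8
7│♟ ♟ ♟ ♟ · ♟ ♟ ♟│7
6│· · · · · ♞ · ·│6
5│· · · · ♟ · · ·│5
4│· · · · · ♗ · ·│4
3│· · · ♙ · · · ·│3
2│♙ ♙ ♙ · ♙ ♙ ♙ ♙│2
1│♖ ♘ · ♕ ♔ ♗ ♘ ♖│1
  ─────────────────
  a b c d e f g h

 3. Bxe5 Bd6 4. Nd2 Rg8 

  a b c d e f g h
  ─────────────────
8│♜ ♞ ♝ ♛ ♚ · ♜ ·│8
7│♟ ♟ ♟ ♟ · ♟ ♟ ♟│7
6│· · · ♝ · ♞ · ·│6
5│· · · · ♗ · · ·│5
4│· · · · · · · ·│4
3│· · · ♙ · · · ·│3
2│♙ ♙ ♙ ♘ ♙ ♙ ♙ ♙│2
1│♖ · · ♕ ♔ ♗ ♘ ♖│1
  ─────────────────
  a b c d e f g h

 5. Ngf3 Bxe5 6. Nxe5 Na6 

  a b c d e f g h
  ─────────────────
8│♜ · ♝ ♛ ♚ · ♜ ·│8
7│♟ ♟ ♟ ♟ · ♟ ♟ ♟│7
6│♞ · · · · ♞ · ·│6
5│· · · · ♘ · · ·│5
4│· · · · · · · ·│4
3│· · · ♙ · · · ·│3
2│♙ ♙ ♙ ♘ ♙ ♙ ♙ ♙│2
1│♖ · · ♕ ♔ ♗ · ♖│1
  ─────────────────
  a b c d e f g h

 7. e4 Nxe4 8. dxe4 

  a b c d e f g h
  ─────────────────
8│♜ · ♝ ♛ ♚ · ♜ ·│8
7│♟ ♟ ♟ ♟ · ♟ ♟ ♟│7
6│♞ · · · · · · ·│6
5│· · · · ♘ · · ·│5
4│· · · · ♙ · · ·│4
3│· · · · · · · ·│3
2│♙ ♙ ♙ ♘ · ♙ ♙ ♙│2
1│♖ · · ♕ ♔ ♗ · ♖│1
  ─────────────────
  a b c d e f g h


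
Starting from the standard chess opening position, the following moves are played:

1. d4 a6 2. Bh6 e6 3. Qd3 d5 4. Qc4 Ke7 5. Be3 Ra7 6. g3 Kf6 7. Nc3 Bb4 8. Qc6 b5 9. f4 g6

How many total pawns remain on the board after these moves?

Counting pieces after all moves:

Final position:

  a b c d e f g h
  ─────────────────
8│· ♞ ♝ ♛ · · ♞ ♜│8
7│♜ · ♟ · · ♟ · ♟│7
6│♟ · ♕ · ♟ ♚ ♟ ·│6
5│· ♟ · ♟ · · · ·│5
4│· ♝ · ♙ · ♙ · ·│4
3│· · ♘ · ♗ · ♙ ·│3
2│♙ ♙ ♙ · ♙ · · ♙│2
1│♖ · · · ♔ ♗ ♘ ♖│1
  ─────────────────
  a b c d e f g h


16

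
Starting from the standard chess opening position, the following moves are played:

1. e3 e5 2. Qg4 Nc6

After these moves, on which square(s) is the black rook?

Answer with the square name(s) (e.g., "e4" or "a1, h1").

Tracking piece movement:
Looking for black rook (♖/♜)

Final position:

  a b c d e f g h
  ─────────────────
8│♜ · ♝ ♛ ♚ ♝ ♞ ♜│8
7│♟ ♟ ♟ ♟ · ♟ ♟ ♟│7
6│· · ♞ · · · · ·│6
5│· · · · ♟ · · ·│5
4│· · · · · · ♕ ·│4
3│· · · · ♙ · · ·│3
2│♙ ♙ ♙ ♙ · ♙ ♙ ♙│2
1│♖ ♘ ♗ · ♔ ♗ ♘ ♖│1
  ─────────────────
  a b c d e f g h


a8, h8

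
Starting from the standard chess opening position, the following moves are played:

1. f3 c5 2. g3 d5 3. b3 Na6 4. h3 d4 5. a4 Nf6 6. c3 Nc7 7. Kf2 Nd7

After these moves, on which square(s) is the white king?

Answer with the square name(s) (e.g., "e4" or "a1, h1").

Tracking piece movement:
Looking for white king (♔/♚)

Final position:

  a b c d e f g h
  ─────────────────
8│♜ · ♝ ♛ ♚ ♝ · ♜│8
7│♟ ♟ ♞ ♞ ♟ ♟ ♟ ♟│7
6│· · · · · · · ·│6
5│· · ♟ · · · · ·│5
4│♙ · · ♟ · · · ·│4
3│· ♙ ♙ · · ♙ ♙ ♙│3
2│· · · ♙ ♙ ♔ · ·│2
1│♖ ♘ ♗ ♕ · ♗ ♘ ♖│1
  ─────────────────
  a b c d e f g h


f2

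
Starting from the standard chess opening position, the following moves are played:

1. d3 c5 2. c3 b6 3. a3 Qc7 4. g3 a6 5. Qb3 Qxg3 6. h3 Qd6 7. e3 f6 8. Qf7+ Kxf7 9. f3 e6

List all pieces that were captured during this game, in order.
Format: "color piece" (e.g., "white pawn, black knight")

Tracking captures:
  Qxg3: captured white pawn
  Kxf7: captured white queen

white pawn, white queen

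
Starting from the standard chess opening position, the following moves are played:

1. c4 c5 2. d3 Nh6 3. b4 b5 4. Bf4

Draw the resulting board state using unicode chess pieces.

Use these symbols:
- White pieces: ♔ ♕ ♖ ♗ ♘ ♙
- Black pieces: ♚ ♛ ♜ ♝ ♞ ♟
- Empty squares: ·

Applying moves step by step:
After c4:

♜ ♞ ♝ ♛ ♚ ♝ ♞ ♜
♟ ♟ ♟ ♟ ♟ ♟ ♟ ♟
· · · · · · · ·
· · · · · · · ·
· · ♙ · · · · ·
· · · · · · · ·
♙ ♙ · ♙ ♙ ♙ ♙ ♙
♖ ♘ ♗ ♕ ♔ ♗ ♘ ♖


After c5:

♜ ♞ ♝ ♛ ♚ ♝ ♞ ♜
♟ ♟ · ♟ ♟ ♟ ♟ ♟
· · · · · · · ·
· · ♟ · · · · ·
· · ♙ · · · · ·
· · · · · · · ·
♙ ♙ · ♙ ♙ ♙ ♙ ♙
♖ ♘ ♗ ♕ ♔ ♗ ♘ ♖


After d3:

♜ ♞ ♝ ♛ ♚ ♝ ♞ ♜
♟ ♟ · ♟ ♟ ♟ ♟ ♟
· · · · · · · ·
· · ♟ · · · · ·
· · ♙ · · · · ·
· · · ♙ · · · ·
♙ ♙ · · ♙ ♙ ♙ ♙
♖ ♘ ♗ ♕ ♔ ♗ ♘ ♖


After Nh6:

♜ ♞ ♝ ♛ ♚ ♝ · ♜
♟ ♟ · ♟ ♟ ♟ ♟ ♟
· · · · · · · ♞
· · ♟ · · · · ·
· · ♙ · · · · ·
· · · ♙ · · · ·
♙ ♙ · · ♙ ♙ ♙ ♙
♖ ♘ ♗ ♕ ♔ ♗ ♘ ♖


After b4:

♜ ♞ ♝ ♛ ♚ ♝ · ♜
♟ ♟ · ♟ ♟ ♟ ♟ ♟
· · · · · · · ♞
· · ♟ · · · · ·
· ♙ ♙ · · · · ·
· · · ♙ · · · ·
♙ · · · ♙ ♙ ♙ ♙
♖ ♘ ♗ ♕ ♔ ♗ ♘ ♖


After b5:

♜ ♞ ♝ ♛ ♚ ♝ · ♜
♟ · · ♟ ♟ ♟ ♟ ♟
· · · · · · · ♞
· ♟ ♟ · · · · ·
· ♙ ♙ · · · · ·
· · · ♙ · · · ·
♙ · · · ♙ ♙ ♙ ♙
♖ ♘ ♗ ♕ ♔ ♗ ♘ ♖


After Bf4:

♜ ♞ ♝ ♛ ♚ ♝ · ♜
♟ · · ♟ ♟ ♟ ♟ ♟
· · · · · · · ♞
· ♟ ♟ · · · · ·
· ♙ ♙ · · ♗ · ·
· · · ♙ · · · ·
♙ · · · ♙ ♙ ♙ ♙
♖ ♘ · ♕ ♔ ♗ ♘ ♖



  a b c d e f g h
  ─────────────────
8│♜ ♞ ♝ ♛ ♚ ♝ · ♜│8
7│♟ · · ♟ ♟ ♟ ♟ ♟│7
6│· · · · · · · ♞│6
5│· ♟ ♟ · · · · ·│5
4│· ♙ ♙ · · ♗ · ·│4
3│· · · ♙ · · · ·│3
2│♙ · · · ♙ ♙ ♙ ♙│2
1│♖ ♘ · ♕ ♔ ♗ ♘ ♖│1
  ─────────────────
  a b c d e f g h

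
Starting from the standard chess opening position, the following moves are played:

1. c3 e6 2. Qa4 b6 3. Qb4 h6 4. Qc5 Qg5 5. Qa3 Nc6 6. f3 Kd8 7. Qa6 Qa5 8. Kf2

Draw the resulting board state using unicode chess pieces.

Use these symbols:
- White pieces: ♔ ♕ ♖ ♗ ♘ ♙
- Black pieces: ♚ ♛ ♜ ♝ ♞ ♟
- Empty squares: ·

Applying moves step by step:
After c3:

♜ ♞ ♝ ♛ ♚ ♝ ♞ ♜
♟ ♟ ♟ ♟ ♟ ♟ ♟ ♟
· · · · · · · ·
· · · · · · · ·
· · · · · · · ·
· · ♙ · · · · ·
♙ ♙ · ♙ ♙ ♙ ♙ ♙
♖ ♘ ♗ ♕ ♔ ♗ ♘ ♖


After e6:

♜ ♞ ♝ ♛ ♚ ♝ ♞ ♜
♟ ♟ ♟ ♟ · ♟ ♟ ♟
· · · · ♟ · · ·
· · · · · · · ·
· · · · · · · ·
· · ♙ · · · · ·
♙ ♙ · ♙ ♙ ♙ ♙ ♙
♖ ♘ ♗ ♕ ♔ ♗ ♘ ♖


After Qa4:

♜ ♞ ♝ ♛ ♚ ♝ ♞ ♜
♟ ♟ ♟ ♟ · ♟ ♟ ♟
· · · · ♟ · · ·
· · · · · · · ·
♕ · · · · · · ·
· · ♙ · · · · ·
♙ ♙ · ♙ ♙ ♙ ♙ ♙
♖ ♘ ♗ · ♔ ♗ ♘ ♖


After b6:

♜ ♞ ♝ ♛ ♚ ♝ ♞ ♜
♟ · ♟ ♟ · ♟ ♟ ♟
· ♟ · · ♟ · · ·
· · · · · · · ·
♕ · · · · · · ·
· · ♙ · · · · ·
♙ ♙ · ♙ ♙ ♙ ♙ ♙
♖ ♘ ♗ · ♔ ♗ ♘ ♖


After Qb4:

♜ ♞ ♝ ♛ ♚ ♝ ♞ ♜
♟ · ♟ ♟ · ♟ ♟ ♟
· ♟ · · ♟ · · ·
· · · · · · · ·
· ♕ · · · · · ·
· · ♙ · · · · ·
♙ ♙ · ♙ ♙ ♙ ♙ ♙
♖ ♘ ♗ · ♔ ♗ ♘ ♖


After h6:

♜ ♞ ♝ ♛ ♚ ♝ ♞ ♜
♟ · ♟ ♟ · ♟ ♟ ·
· ♟ · · ♟ · · ♟
· · · · · · · ·
· ♕ · · · · · ·
· · ♙ · · · · ·
♙ ♙ · ♙ ♙ ♙ ♙ ♙
♖ ♘ ♗ · ♔ ♗ ♘ ♖


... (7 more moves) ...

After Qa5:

♜ · ♝ ♚ · ♝ ♞ ♜
♟ · ♟ ♟ · ♟ ♟ ·
♕ ♟ ♞ · ♟ · · ♟
♛ · · · · · · ·
· · · · · · · ·
· · ♙ · · ♙ · ·
♙ ♙ · ♙ ♙ · ♙ ♙
♖ ♘ ♗ · ♔ ♗ ♘ ♖


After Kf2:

♜ · ♝ ♚ · ♝ ♞ ♜
♟ · ♟ ♟ · ♟ ♟ ·
♕ ♟ ♞ · ♟ · · ♟
♛ · · · · · · ·
· · · · · · · ·
· · ♙ · · ♙ · ·
♙ ♙ · ♙ ♙ ♔ ♙ ♙
♖ ♘ ♗ · · ♗ ♘ ♖



  a b c d e f g h
  ─────────────────
8│♜ · ♝ ♚ · ♝ ♞ ♜│8
7│♟ · ♟ ♟ · ♟ ♟ ·│7
6│♕ ♟ ♞ · ♟ · · ♟│6
5│♛ · · · · · · ·│5
4│· · · · · · · ·│4
3│· · ♙ · · ♙ · ·│3
2│♙ ♙ · ♙ ♙ ♔ ♙ ♙│2
1│♖ ♘ ♗ · · ♗ ♘ ♖│1
  ─────────────────
  a b c d e f g h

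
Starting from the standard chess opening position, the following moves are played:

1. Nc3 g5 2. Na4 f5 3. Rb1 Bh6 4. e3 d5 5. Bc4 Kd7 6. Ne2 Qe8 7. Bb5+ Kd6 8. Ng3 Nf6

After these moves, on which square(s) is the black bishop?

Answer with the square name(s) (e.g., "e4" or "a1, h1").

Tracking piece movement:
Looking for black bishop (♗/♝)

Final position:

  a b c d e f g h
  ─────────────────
8│♜ ♞ ♝ · ♛ · · ♜│8
7│♟ ♟ ♟ · ♟ · · ♟│7
6│· · · ♚ · ♞ · ♝│6
5│· ♗ · ♟ · ♟ ♟ ·│5
4│♘ · · · · · · ·│4
3│· · · · ♙ · ♘ ·│3
2│♙ ♙ ♙ ♙ · ♙ ♙ ♙│2
1│· ♖ ♗ ♕ ♔ · · ♖│1
  ─────────────────
  a b c d e f g h


c8, h6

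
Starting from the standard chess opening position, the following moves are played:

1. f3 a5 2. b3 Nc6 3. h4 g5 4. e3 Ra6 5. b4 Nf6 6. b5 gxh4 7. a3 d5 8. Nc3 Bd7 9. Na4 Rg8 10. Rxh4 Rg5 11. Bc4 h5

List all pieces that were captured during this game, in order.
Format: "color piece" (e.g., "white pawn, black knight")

Tracking captures:
  gxh4: captured white pawn
  Rxh4: captured black pawn

white pawn, black pawn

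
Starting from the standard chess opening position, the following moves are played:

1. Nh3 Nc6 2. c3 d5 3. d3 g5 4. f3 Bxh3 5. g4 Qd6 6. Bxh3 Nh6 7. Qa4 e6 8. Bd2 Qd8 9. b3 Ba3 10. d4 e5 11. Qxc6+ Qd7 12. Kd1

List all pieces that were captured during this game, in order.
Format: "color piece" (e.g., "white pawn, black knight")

Tracking captures:
  Bxh3: captured white knight
  Bxh3: captured black bishop
  Qxc6+: captured black knight

white knight, black bishop, black knight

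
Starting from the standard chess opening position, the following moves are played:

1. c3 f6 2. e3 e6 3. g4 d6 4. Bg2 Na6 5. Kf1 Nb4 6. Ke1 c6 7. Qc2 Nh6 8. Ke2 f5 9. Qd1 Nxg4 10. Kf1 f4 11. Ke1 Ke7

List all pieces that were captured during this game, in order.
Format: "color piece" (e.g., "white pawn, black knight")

Tracking captures:
  Nxg4: captured white pawn

white pawn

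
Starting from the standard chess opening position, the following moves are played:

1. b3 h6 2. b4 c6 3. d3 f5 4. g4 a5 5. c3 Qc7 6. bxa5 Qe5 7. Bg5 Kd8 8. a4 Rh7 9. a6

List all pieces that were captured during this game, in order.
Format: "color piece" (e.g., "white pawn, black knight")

Tracking captures:
  bxa5: captured black pawn

black pawn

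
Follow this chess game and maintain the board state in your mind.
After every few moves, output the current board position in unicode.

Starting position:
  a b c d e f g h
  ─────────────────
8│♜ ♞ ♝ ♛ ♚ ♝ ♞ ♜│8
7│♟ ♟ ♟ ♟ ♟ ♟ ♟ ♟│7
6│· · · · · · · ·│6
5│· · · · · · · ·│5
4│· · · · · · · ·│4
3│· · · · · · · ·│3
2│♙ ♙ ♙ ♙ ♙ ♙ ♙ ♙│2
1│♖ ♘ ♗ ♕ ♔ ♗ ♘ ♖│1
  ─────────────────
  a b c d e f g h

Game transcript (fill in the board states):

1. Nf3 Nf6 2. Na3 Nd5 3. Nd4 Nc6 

  a b c d e f g h
  ─────────────────
8│♜ · ♝ ♛ ♚ ♝ · ♜│8
7│♟ ♟ ♟ ♟ ♟ ♟ ♟ ♟│7
6│· · ♞ · · · · ·│6
5│· · · ♞ · · · ·│5
4│· · · ♘ · · · ·│4
3│♘ · · · · · · ·│3
2│♙ ♙ ♙ ♙ ♙ ♙ ♙ ♙│2
1│♖ · ♗ ♕ ♔ ♗ · ♖│1
  ─────────────────
  a b c d e f g h

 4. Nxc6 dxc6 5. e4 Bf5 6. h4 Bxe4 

  a b c d e f g h
  ─────────────────
8│♜ · · ♛ ♚ ♝ · ♜│8
7│♟ ♟ ♟ · ♟ ♟ ♟ ♟│7
6│· · ♟ · · · · ·│6
5│· · · ♞ · · · ·│5
4│· · · · ♝ · · ♙│4
3│♘ · · · · · · ·│3
2│♙ ♙ ♙ ♙ · ♙ ♙ ·│2
1│♖ · ♗ ♕ ♔ ♗ · ♖│1
  ─────────────────
  a b c d e f g h

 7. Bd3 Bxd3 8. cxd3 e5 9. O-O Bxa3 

  a b c d e f g h
  ─────────────────
8│♜ · · ♛ ♚ · · ♜│8
7│♟ ♟ ♟ · · ♟ ♟ ♟│7
6│· · ♟ · · · · ·│6
5│· · · ♞ ♟ · · ·│5
4│· · · · · · · ♙│4
3│♝ · · ♙ · · · ·│3
2│♙ ♙ · ♙ · ♙ ♙ ·│2
1│♖ · ♗ ♕ · ♖ ♔ ·│1
  ─────────────────
  a b c d e f g h

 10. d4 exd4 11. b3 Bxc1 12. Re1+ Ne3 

  a b c d e f g h
  ─────────────────
8│♜ · · ♛ ♚ · · ♜│8
7│♟ ♟ ♟ · · ♟ ♟ ♟│7
6│· · ♟ · · · · ·│6
5│· · · · · · · ·│5
4│· · · ♟ · · · ♙│4
3│· ♙ · · ♞ · · ·│3
2│♙ · · ♙ · ♙ ♙ ·│2
1│♖ · ♝ ♕ ♖ · ♔ ·│1
  ─────────────────
  a b c d e f g h

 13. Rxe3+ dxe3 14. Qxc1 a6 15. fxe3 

  a b c d e f g h
  ─────────────────
8│♜ · · ♛ ♚ · · ♜│8
7│· ♟ ♟ · · ♟ ♟ ♟│7
6│♟ · ♟ · · · · ·│6
5│· · · · · · · ·│5
4│· · · · · · · ♙│4
3│· ♙ · · ♙ · · ·│3
2│♙ · · ♙ · · ♙ ·│2
1│♖ · ♕ · · · ♔ ·│1
  ─────────────────
  a b c d e f g h


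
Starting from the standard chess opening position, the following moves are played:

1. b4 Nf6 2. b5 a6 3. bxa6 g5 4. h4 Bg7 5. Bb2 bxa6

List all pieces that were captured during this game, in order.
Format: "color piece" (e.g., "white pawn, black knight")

Tracking captures:
  bxa6: captured black pawn
  bxa6: captured white pawn

black pawn, white pawn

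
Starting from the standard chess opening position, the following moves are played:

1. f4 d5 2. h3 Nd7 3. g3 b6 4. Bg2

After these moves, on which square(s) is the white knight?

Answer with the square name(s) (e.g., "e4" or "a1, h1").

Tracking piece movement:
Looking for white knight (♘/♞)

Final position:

  a b c d e f g h
  ─────────────────
8│♜ · ♝ ♛ ♚ ♝ ♞ ♜│8
7│♟ · ♟ ♞ ♟ ♟ ♟ ♟│7
6│· ♟ · · · · · ·│6
5│· · · ♟ · · · ·│5
4│· · · · · ♙ · ·│4
3│· · · · · · ♙ ♙│3
2│♙ ♙ ♙ ♙ ♙ · ♗ ·│2
1│♖ ♘ ♗ ♕ ♔ · ♘ ♖│1
  ─────────────────
  a b c d e f g h


b1, g1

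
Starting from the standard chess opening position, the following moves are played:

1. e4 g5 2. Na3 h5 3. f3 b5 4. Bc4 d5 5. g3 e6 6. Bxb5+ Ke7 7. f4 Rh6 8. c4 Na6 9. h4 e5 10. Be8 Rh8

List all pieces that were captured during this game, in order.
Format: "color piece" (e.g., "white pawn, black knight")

Tracking captures:
  Bxb5+: captured black pawn

black pawn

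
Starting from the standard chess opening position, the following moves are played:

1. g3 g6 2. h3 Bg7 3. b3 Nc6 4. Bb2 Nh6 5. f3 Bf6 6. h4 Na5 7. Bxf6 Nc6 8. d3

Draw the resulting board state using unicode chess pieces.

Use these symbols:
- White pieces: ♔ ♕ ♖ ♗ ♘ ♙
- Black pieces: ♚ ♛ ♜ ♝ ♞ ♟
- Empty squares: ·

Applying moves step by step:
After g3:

♜ ♞ ♝ ♛ ♚ ♝ ♞ ♜
♟ ♟ ♟ ♟ ♟ ♟ ♟ ♟
· · · · · · · ·
· · · · · · · ·
· · · · · · · ·
· · · · · · ♙ ·
♙ ♙ ♙ ♙ ♙ ♙ · ♙
♖ ♘ ♗ ♕ ♔ ♗ ♘ ♖


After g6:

♜ ♞ ♝ ♛ ♚ ♝ ♞ ♜
♟ ♟ ♟ ♟ ♟ ♟ · ♟
· · · · · · ♟ ·
· · · · · · · ·
· · · · · · · ·
· · · · · · ♙ ·
♙ ♙ ♙ ♙ ♙ ♙ · ♙
♖ ♘ ♗ ♕ ♔ ♗ ♘ ♖


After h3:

♜ ♞ ♝ ♛ ♚ ♝ ♞ ♜
♟ ♟ ♟ ♟ ♟ ♟ · ♟
· · · · · · ♟ ·
· · · · · · · ·
· · · · · · · ·
· · · · · · ♙ ♙
♙ ♙ ♙ ♙ ♙ ♙ · ·
♖ ♘ ♗ ♕ ♔ ♗ ♘ ♖


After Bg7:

♜ ♞ ♝ ♛ ♚ · ♞ ♜
♟ ♟ ♟ ♟ ♟ ♟ ♝ ♟
· · · · · · ♟ ·
· · · · · · · ·
· · · · · · · ·
· · · · · · ♙ ♙
♙ ♙ ♙ ♙ ♙ ♙ · ·
♖ ♘ ♗ ♕ ♔ ♗ ♘ ♖


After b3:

♜ ♞ ♝ ♛ ♚ · ♞ ♜
♟ ♟ ♟ ♟ ♟ ♟ ♝ ♟
· · · · · · ♟ ·
· · · · · · · ·
· · · · · · · ·
· ♙ · · · · ♙ ♙
♙ · ♙ ♙ ♙ ♙ · ·
♖ ♘ ♗ ♕ ♔ ♗ ♘ ♖


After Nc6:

♜ · ♝ ♛ ♚ · ♞ ♜
♟ ♟ ♟ ♟ ♟ ♟ ♝ ♟
· · ♞ · · · ♟ ·
· · · · · · · ·
· · · · · · · ·
· ♙ · · · · ♙ ♙
♙ · ♙ ♙ ♙ ♙ · ·
♖ ♘ ♗ ♕ ♔ ♗ ♘ ♖


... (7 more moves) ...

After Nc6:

♜ · ♝ ♛ ♚ · · ♜
♟ ♟ ♟ ♟ ♟ ♟ · ♟
· · ♞ · · ♗ ♟ ♞
· · · · · · · ·
· · · · · · · ♙
· ♙ · · · ♙ ♙ ·
♙ · ♙ ♙ ♙ · · ·
♖ ♘ · ♕ ♔ ♗ ♘ ♖


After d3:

♜ · ♝ ♛ ♚ · · ♜
♟ ♟ ♟ ♟ ♟ ♟ · ♟
· · ♞ · · ♗ ♟ ♞
· · · · · · · ·
· · · · · · · ♙
· ♙ · ♙ · ♙ ♙ ·
♙ · ♙ · ♙ · · ·
♖ ♘ · ♕ ♔ ♗ ♘ ♖



  a b c d e f g h
  ─────────────────
8│♜ · ♝ ♛ ♚ · · ♜│8
7│♟ ♟ ♟ ♟ ♟ ♟ · ♟│7
6│· · ♞ · · ♗ ♟ ♞│6
5│· · · · · · · ·│5
4│· · · · · · · ♙│4
3│· ♙ · ♙ · ♙ ♙ ·│3
2│♙ · ♙ · ♙ · · ·│2
1│♖ ♘ · ♕ ♔ ♗ ♘ ♖│1
  ─────────────────
  a b c d e f g h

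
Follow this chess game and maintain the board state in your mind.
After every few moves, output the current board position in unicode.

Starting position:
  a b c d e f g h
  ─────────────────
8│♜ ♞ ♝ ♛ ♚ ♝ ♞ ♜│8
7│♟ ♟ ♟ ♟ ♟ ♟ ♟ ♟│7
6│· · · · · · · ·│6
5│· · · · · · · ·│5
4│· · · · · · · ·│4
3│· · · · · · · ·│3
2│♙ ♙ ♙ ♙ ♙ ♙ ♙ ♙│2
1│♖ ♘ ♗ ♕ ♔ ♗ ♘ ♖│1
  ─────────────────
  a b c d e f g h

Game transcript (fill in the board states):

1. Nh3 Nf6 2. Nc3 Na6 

  a b c d e f g h
  ─────────────────
8│♜ · ♝ ♛ ♚ ♝ · ♜│8
7│♟ ♟ ♟ ♟ ♟ ♟ ♟ ♟│7
6│♞ · · · · ♞ · ·│6
5│· · · · · · · ·│5
4│· · · · · · · ·│4
3│· · ♘ · · · · ♘│3
2│♙ ♙ ♙ ♙ ♙ ♙ ♙ ♙│2
1│♖ · ♗ ♕ ♔ ♗ · ♖│1
  ─────────────────
  a b c d e f g h

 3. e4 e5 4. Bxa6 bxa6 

  a b c d e f g h
  ─────────────────
8│♜ · ♝ ♛ ♚ ♝ · ♜│8
7│♟ · ♟ ♟ · ♟ ♟ ♟│7
6│♟ · · · · ♞ · ·│6
5│· · · · ♟ · · ·│5
4│· · · · ♙ · · ·│4
3│· · ♘ · · · · ♘│3
2│♙ ♙ ♙ ♙ · ♙ ♙ ♙│2
1│♖ · ♗ ♕ ♔ · · ♖│1
  ─────────────────
  a b c d e f g h

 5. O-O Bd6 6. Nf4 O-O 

  a b c d e f g h
  ─────────────────
8│♜ · ♝ ♛ · ♜ ♚ ·│8
7│♟ · ♟ ♟ · ♟ ♟ ♟│7
6│♟ · · ♝ · ♞ · ·│6
5│· · · · ♟ · · ·│5
4│· · · · ♙ ♘ · ·│4
3│· · ♘ · · · · ·│3
2│♙ ♙ ♙ ♙ · ♙ ♙ ♙│2
1│♖ · ♗ ♕ · ♖ ♔ ·│1
  ─────────────────
  a b c d e f g h

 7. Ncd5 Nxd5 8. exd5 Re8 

  a b c d e f g h
  ─────────────────
8│♜ · ♝ ♛ ♜ · ♚ ·│8
7│♟ · ♟ ♟ · ♟ ♟ ♟│7
6│♟ · · ♝ · · · ·│6
5│· · · ♙ ♟ · · ·│5
4│· · · · · ♘ · ·│4
3│· · · · · · · ·│3
2│♙ ♙ ♙ ♙ · ♙ ♙ ♙│2
1│♖ · ♗ ♕ · ♖ ♔ ·│1
  ─────────────────
  a b c d e f g h



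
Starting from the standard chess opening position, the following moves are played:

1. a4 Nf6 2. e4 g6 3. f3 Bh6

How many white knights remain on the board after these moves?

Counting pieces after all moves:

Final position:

  a b c d e f g h
  ─────────────────
8│♜ ♞ ♝ ♛ ♚ · · ♜│8
7│♟ ♟ ♟ ♟ ♟ ♟ · ♟│7
6│· · · · · ♞ ♟ ♝│6
5│· · · · · · · ·│5
4│♙ · · · ♙ · · ·│4
3│· · · · · ♙ · ·│3
2│· ♙ ♙ ♙ · · ♙ ♙│2
1│♖ ♘ ♗ ♕ ♔ ♗ ♘ ♖│1
  ─────────────────
  a b c d e f g h


2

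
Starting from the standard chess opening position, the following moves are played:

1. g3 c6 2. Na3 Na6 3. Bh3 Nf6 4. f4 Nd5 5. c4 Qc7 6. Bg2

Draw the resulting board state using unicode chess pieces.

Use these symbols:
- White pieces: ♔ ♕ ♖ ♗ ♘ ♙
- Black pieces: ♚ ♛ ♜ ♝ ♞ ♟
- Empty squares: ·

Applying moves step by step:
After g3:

♜ ♞ ♝ ♛ ♚ ♝ ♞ ♜
♟ ♟ ♟ ♟ ♟ ♟ ♟ ♟
· · · · · · · ·
· · · · · · · ·
· · · · · · · ·
· · · · · · ♙ ·
♙ ♙ ♙ ♙ ♙ ♙ · ♙
♖ ♘ ♗ ♕ ♔ ♗ ♘ ♖


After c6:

♜ ♞ ♝ ♛ ♚ ♝ ♞ ♜
♟ ♟ · ♟ ♟ ♟ ♟ ♟
· · ♟ · · · · ·
· · · · · · · ·
· · · · · · · ·
· · · · · · ♙ ·
♙ ♙ ♙ ♙ ♙ ♙ · ♙
♖ ♘ ♗ ♕ ♔ ♗ ♘ ♖


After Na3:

♜ ♞ ♝ ♛ ♚ ♝ ♞ ♜
♟ ♟ · ♟ ♟ ♟ ♟ ♟
· · ♟ · · · · ·
· · · · · · · ·
· · · · · · · ·
♘ · · · · · ♙ ·
♙ ♙ ♙ ♙ ♙ ♙ · ♙
♖ · ♗ ♕ ♔ ♗ ♘ ♖


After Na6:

♜ · ♝ ♛ ♚ ♝ ♞ ♜
♟ ♟ · ♟ ♟ ♟ ♟ ♟
♞ · ♟ · · · · ·
· · · · · · · ·
· · · · · · · ·
♘ · · · · · ♙ ·
♙ ♙ ♙ ♙ ♙ ♙ · ♙
♖ · ♗ ♕ ♔ ♗ ♘ ♖


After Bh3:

♜ · ♝ ♛ ♚ ♝ ♞ ♜
♟ ♟ · ♟ ♟ ♟ ♟ ♟
♞ · ♟ · · · · ·
· · · · · · · ·
· · · · · · · ·
♘ · · · · · ♙ ♗
♙ ♙ ♙ ♙ ♙ ♙ · ♙
♖ · ♗ ♕ ♔ · ♘ ♖


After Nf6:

♜ · ♝ ♛ ♚ ♝ · ♜
♟ ♟ · ♟ ♟ ♟ ♟ ♟
♞ · ♟ · · ♞ · ·
· · · · · · · ·
· · · · · · · ·
♘ · · · · · ♙ ♗
♙ ♙ ♙ ♙ ♙ ♙ · ♙
♖ · ♗ ♕ ♔ · ♘ ♖


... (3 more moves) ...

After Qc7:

♜ · ♝ · ♚ ♝ · ♜
♟ ♟ ♛ ♟ ♟ ♟ ♟ ♟
♞ · ♟ · · · · ·
· · · ♞ · · · ·
· · ♙ · · ♙ · ·
♘ · · · · · ♙ ♗
♙ ♙ · ♙ ♙ · · ♙
♖ · ♗ ♕ ♔ · ♘ ♖


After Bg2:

♜ · ♝ · ♚ ♝ · ♜
♟ ♟ ♛ ♟ ♟ ♟ ♟ ♟
♞ · ♟ · · · · ·
· · · ♞ · · · ·
· · ♙ · · ♙ · ·
♘ · · · · · ♙ ·
♙ ♙ · ♙ ♙ · ♗ ♙
♖ · ♗ ♕ ♔ · ♘ ♖



  a b c d e f g h
  ─────────────────
8│♜ · ♝ · ♚ ♝ · ♜│8
7│♟ ♟ ♛ ♟ ♟ ♟ ♟ ♟│7
6│♞ · ♟ · · · · ·│6
5│· · · ♞ · · · ·│5
4│· · ♙ · · ♙ · ·│4
3│♘ · · · · · ♙ ·│3
2│♙ ♙ · ♙ ♙ · ♗ ♙│2
1│♖ · ♗ ♕ ♔ · ♘ ♖│1
  ─────────────────
  a b c d e f g h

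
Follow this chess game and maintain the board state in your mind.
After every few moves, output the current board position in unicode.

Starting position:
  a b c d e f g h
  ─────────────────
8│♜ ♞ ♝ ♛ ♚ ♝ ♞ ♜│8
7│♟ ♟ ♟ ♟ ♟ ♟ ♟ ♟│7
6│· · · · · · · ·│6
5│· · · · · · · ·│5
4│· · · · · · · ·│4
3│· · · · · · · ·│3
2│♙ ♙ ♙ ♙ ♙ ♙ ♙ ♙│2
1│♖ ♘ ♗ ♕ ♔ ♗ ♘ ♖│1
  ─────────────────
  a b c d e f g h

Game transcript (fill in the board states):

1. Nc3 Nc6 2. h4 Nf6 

  a b c d e f g h
  ─────────────────
8│♜ · ♝ ♛ ♚ ♝ · ♜│8
7│♟ ♟ ♟ ♟ ♟ ♟ ♟ ♟│7
6│· · ♞ · · ♞ · ·│6
5│· · · · · · · ·│5
4│· · · · · · · ♙│4
3│· · ♘ · · · · ·│3
2│♙ ♙ ♙ ♙ ♙ ♙ ♙ ·│2
1│♖ · ♗ ♕ ♔ ♗ ♘ ♖│1
  ─────────────────
  a b c d e f g h

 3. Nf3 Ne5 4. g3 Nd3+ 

  a b c d e f g h
  ─────────────────
8│♜ · ♝ ♛ ♚ ♝ · ♜│8
7│♟ ♟ ♟ ♟ ♟ ♟ ♟ ♟│7
6│· · · · · ♞ · ·│6
5│· · · · · · · ·│5
4│· · · · · · · ♙│4
3│· · ♘ ♞ · ♘ ♙ ·│3
2│♙ ♙ ♙ ♙ ♙ ♙ · ·│2
1│♖ · ♗ ♕ ♔ ♗ · ♖│1
  ─────────────────
  a b c d e f g h

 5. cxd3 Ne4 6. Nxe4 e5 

  a b c d e f g h
  ─────────────────
8│♜ · ♝ ♛ ♚ ♝ · ♜│8
7│♟ ♟ ♟ ♟ · ♟ ♟ ♟│7
6│· · · · · · · ·│6
5│· · · · ♟ · · ·│5
4│· · · · ♘ · · ♙│4
3│· · · ♙ · ♘ ♙ ·│3
2│♙ ♙ · ♙ ♙ ♙ · ·│2
1│♖ · ♗ ♕ ♔ ♗ · ♖│1
  ─────────────────
  a b c d e f g h

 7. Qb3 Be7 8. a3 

  a b c d e f g h
  ─────────────────
8│♜ · ♝ ♛ ♚ · · ♜│8
7│♟ ♟ ♟ ♟ ♝ ♟ ♟ ♟│7
6│· · · · · · · ·│6
5│· · · · ♟ · · ·│5
4│· · · · ♘ · · ♙│4
3│♙ ♕ · ♙ · ♘ ♙ ·│3
2│· ♙ · ♙ ♙ ♙ · ·│2
1│♖ · ♗ · ♔ ♗ · ♖│1
  ─────────────────
  a b c d e f g h


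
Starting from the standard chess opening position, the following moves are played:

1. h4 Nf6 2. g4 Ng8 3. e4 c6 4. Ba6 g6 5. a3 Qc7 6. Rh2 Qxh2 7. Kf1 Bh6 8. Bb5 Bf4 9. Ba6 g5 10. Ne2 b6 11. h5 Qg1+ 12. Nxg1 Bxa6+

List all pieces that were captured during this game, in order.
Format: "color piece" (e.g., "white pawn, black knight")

Tracking captures:
  Qxh2: captured white rook
  Nxg1: captured black queen
  Bxa6+: captured white bishop

white rook, black queen, white bishop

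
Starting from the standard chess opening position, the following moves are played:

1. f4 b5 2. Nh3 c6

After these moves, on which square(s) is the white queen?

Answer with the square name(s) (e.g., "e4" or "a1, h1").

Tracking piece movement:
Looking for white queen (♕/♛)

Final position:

  a b c d e f g h
  ─────────────────
8│♜ ♞ ♝ ♛ ♚ ♝ ♞ ♜│8
7│♟ · · ♟ ♟ ♟ ♟ ♟│7
6│· · ♟ · · · · ·│6
5│· ♟ · · · · · ·│5
4│· · · · · ♙ · ·│4
3│· · · · · · · ♘│3
2│♙ ♙ ♙ ♙ ♙ · ♙ ♙│2
1│♖ ♘ ♗ ♕ ♔ ♗ · ♖│1
  ─────────────────
  a b c d e f g h


d1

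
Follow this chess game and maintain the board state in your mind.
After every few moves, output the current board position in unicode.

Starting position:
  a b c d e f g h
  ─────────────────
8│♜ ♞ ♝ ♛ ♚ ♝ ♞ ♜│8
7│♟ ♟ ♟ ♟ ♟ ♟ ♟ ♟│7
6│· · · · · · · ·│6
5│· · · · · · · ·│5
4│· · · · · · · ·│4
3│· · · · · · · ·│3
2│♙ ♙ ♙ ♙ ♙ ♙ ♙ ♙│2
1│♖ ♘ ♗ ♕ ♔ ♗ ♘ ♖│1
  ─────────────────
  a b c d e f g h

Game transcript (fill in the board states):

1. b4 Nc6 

  a b c d e f g h
  ─────────────────
8│♜ · ♝ ♛ ♚ ♝ ♞ ♜│8
7│♟ ♟ ♟ ♟ ♟ ♟ ♟ ♟│7
6│· · ♞ · · · · ·│6
5│· · · · · · · ·│5
4│· ♙ · · · · · ·│4
3│· · · · · · · ·│3
2│♙ · ♙ ♙ ♙ ♙ ♙ ♙│2
1│♖ ♘ ♗ ♕ ♔ ♗ ♘ ♖│1
  ─────────────────
  a b c d e f g h

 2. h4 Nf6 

  a b c d e f g h
  ─────────────────
8│♜ · ♝ ♛ ♚ ♝ · ♜│8
7│♟ ♟ ♟ ♟ ♟ ♟ ♟ ♟│7
6│· · ♞ · · ♞ · ·│6
5│· · · · · · · ·│5
4│· ♙ · · · · · ♙│4
3│· · · · · · · ·│3
2│♙ · ♙ ♙ ♙ ♙ ♙ ·│2
1│♖ ♘ ♗ ♕ ♔ ♗ ♘ ♖│1
  ─────────────────
  a b c d e f g h

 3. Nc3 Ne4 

  a b c d e f g h
  ─────────────────
8│♜ · ♝ ♛ ♚ ♝ · ♜│8
7│♟ ♟ ♟ ♟ ♟ ♟ ♟ ♟│7
6│· · ♞ · · · · ·│6
5│· · · · · · · ·│5
4│· ♙ · · ♞ · · ♙│4
3│· · ♘ · · · · ·│3
2│♙ · ♙ ♙ ♙ ♙ ♙ ·│2
1│♖ · ♗ ♕ ♔ ♗ ♘ ♖│1
  ─────────────────
  a b c d e f g h

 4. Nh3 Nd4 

  a b c d e f g h
  ─────────────────
8│♜ · ♝ ♛ ♚ ♝ · ♜│8
7│♟ ♟ ♟ ♟ ♟ ♟ ♟ ♟│7
6│· · · · · · · ·│6
5│· · · · · · · ·│5
4│· ♙ · ♞ ♞ · · ♙│4
3│· · ♘ · · · · ♘│3
2│♙ · ♙ ♙ ♙ ♙ ♙ ·│2
1│♖ · ♗ ♕ ♔ ♗ · ♖│1
  ─────────────────
  a b c d e f g h

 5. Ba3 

  a b c d e f g h
  ─────────────────
8│♜ · ♝ ♛ ♚ ♝ · ♜│8
7│♟ ♟ ♟ ♟ ♟ ♟ ♟ ♟│7
6│· · · · · · · ·│6
5│· · · · · · · ·│5
4│· ♙ · ♞ ♞ · · ♙│4
3│♗ · ♘ · · · · ♘│3
2│♙ · ♙ ♙ ♙ ♙ ♙ ·│2
1│♖ · · ♕ ♔ ♗ · ♖│1
  ─────────────────
  a b c d e f g h


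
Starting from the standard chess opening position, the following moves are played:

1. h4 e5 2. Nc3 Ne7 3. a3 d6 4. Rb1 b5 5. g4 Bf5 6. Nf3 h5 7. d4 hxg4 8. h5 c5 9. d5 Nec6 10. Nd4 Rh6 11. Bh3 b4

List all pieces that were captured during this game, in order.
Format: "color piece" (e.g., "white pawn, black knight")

Tracking captures:
  hxg4: captured white pawn

white pawn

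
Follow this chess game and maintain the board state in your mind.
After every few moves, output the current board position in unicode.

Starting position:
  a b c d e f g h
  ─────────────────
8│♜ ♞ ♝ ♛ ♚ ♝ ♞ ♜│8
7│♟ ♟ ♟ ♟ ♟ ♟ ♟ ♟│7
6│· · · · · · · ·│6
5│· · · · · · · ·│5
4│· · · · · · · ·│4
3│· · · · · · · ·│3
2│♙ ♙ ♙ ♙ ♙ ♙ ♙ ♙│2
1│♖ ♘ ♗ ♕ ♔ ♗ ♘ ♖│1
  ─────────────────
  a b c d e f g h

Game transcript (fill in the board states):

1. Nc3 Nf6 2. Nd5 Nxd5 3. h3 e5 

  a b c d e f g h
  ─────────────────
8│♜ ♞ ♝ ♛ ♚ ♝ · ♜│8
7│♟ ♟ ♟ ♟ · ♟ ♟ ♟│7
6│· · · · · · · ·│6
5│· · · ♞ ♟ · · ·│5
4│· · · · · · · ·│4
3│· · · · · · · ♙│3
2│♙ ♙ ♙ ♙ ♙ ♙ ♙ ·│2
1│♖ · ♗ ♕ ♔ ♗ ♘ ♖│1
  ─────────────────
  a b c d e f g h

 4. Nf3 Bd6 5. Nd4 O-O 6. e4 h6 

  a b c d e f g h
  ─────────────────
8│♜ ♞ ♝ ♛ · ♜ ♚ ·│8
7│♟ ♟ ♟ ♟ · ♟ ♟ ·│7
6│· · · ♝ · · · ♟│6
5│· · · ♞ ♟ · · ·│5
4│· · · ♘ ♙ · · ·│4
3│· · · · · · · ♙│3
2│♙ ♙ ♙ ♙ · ♙ ♙ ·│2
1│♖ · ♗ ♕ ♔ ♗ · ♖│1
  ─────────────────
  a b c d e f g h

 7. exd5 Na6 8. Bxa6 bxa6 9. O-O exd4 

  a b c d e f g h
  ─────────────────
8│♜ · ♝ ♛ · ♜ ♚ ·│8
7│♟ · ♟ ♟ · ♟ ♟ ·│7
6│♟ · · ♝ · · · ♟│6
5│· · · ♙ · · · ·│5
4│· · · ♟ · · · ·│4
3│· · · · · · · ♙│3
2│♙ ♙ ♙ ♙ · ♙ ♙ ·│2
1│♖ · ♗ ♕ · ♖ ♔ ·│1
  ─────────────────
  a b c d e f g h

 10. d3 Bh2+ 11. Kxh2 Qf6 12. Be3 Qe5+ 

  a b c d e f g h
  ─────────────────
8│♜ · ♝ · · ♜ ♚ ·│8
7│♟ · ♟ ♟ · ♟ ♟ ·│7
6│♟ · · · · · · ♟│6
5│· · · ♙ ♛ · · ·│5
4│· · · ♟ · · · ·│4
3│· · · ♙ ♗ · · ♙│3
2│♙ ♙ ♙ · · ♙ ♙ ♔│2
1│♖ · · ♕ · ♖ · ·│1
  ─────────────────
  a b c d e f g h

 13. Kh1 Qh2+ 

  a b c d e f g h
  ─────────────────
8│♜ · ♝ · · ♜ ♚ ·│8
7│♟ · ♟ ♟ · ♟ ♟ ·│7
6│♟ · · · · · · ♟│6
5│· · · ♙ · · · ·│5
4│· · · ♟ · · · ·│4
3│· · · ♙ ♗ · · ♙│3
2│♙ ♙ ♙ · · ♙ ♙ ♛│2
1│♖ · · ♕ · ♖ · ♔│1
  ─────────────────
  a b c d e f g h


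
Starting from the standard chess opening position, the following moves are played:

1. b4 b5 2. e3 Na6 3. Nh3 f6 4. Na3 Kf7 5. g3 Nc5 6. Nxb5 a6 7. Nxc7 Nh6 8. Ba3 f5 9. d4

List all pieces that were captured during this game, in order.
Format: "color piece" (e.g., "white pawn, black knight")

Tracking captures:
  Nxb5: captured black pawn
  Nxc7: captured black pawn

black pawn, black pawn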